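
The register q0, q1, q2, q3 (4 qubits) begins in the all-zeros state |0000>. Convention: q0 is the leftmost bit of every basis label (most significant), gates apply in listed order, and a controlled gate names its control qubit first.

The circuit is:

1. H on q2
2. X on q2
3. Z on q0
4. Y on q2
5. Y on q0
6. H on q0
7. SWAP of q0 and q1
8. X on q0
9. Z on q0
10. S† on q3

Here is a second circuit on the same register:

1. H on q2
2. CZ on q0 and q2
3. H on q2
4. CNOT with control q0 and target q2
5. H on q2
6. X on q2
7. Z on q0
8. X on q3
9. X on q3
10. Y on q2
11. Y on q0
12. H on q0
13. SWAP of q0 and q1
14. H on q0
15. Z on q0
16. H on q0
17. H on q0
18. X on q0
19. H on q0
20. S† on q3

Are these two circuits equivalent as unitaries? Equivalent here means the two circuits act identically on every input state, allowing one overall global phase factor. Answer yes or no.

Yes, they are equivalent — the unitaries differ by at most a global phase.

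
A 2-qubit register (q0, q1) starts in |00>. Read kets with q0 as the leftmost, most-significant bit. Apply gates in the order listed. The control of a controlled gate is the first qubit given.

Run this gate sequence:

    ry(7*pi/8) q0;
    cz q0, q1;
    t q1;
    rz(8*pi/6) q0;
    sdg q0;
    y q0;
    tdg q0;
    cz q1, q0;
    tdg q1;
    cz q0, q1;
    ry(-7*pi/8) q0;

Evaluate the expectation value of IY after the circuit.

The observable IY averages to 0.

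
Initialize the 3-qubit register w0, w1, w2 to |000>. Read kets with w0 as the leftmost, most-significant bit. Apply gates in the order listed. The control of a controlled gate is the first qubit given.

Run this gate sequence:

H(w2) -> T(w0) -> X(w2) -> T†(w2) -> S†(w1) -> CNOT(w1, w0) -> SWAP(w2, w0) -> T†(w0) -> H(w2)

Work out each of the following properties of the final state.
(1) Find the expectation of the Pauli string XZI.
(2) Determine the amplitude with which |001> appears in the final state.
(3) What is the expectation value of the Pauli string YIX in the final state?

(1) The expectation value of XZI is 0.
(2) |001> carries amplitude 1/2 in the final state.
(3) The observable YIX averages to -1.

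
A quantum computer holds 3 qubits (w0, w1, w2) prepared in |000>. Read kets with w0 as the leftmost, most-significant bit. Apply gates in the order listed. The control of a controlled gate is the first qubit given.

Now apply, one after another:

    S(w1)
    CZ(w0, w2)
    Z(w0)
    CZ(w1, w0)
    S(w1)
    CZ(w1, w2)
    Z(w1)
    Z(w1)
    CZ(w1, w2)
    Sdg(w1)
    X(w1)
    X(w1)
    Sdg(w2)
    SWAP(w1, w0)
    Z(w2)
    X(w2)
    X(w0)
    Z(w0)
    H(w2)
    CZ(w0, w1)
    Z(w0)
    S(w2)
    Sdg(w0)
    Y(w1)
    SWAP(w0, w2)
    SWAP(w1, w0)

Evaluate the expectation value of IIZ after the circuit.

The observable IIZ averages to -1. Key observation: steps 5-10 multiply out to the identity, so the circuit reduces to the remaining gates.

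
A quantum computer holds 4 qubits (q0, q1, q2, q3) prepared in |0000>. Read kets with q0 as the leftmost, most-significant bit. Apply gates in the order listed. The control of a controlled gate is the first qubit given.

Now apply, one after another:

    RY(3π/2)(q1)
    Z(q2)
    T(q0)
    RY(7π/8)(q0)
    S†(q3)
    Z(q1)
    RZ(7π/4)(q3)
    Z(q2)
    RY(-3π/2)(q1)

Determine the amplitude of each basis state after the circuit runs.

After the circuit, the state carries amplitude -exp(I*pi/8)*sin(pi/16) on |0100>, -exp(I*pi/8)*cos(pi/16) on |1100>, and 0 on every other basis state.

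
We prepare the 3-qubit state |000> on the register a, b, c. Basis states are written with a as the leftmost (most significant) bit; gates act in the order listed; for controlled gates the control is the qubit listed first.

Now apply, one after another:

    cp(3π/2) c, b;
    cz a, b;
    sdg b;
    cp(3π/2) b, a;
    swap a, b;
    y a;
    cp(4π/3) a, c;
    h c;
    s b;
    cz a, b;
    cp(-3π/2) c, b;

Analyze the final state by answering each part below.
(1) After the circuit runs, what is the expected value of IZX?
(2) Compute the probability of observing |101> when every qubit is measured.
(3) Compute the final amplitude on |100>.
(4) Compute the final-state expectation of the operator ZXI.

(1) In the final state, IZX has expectation 1.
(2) Outcome |101> occurs with probability 1/2.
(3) The final state's coefficient on |100> equals sqrt(2)*I/2.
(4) In the final state, ZXI has expectation 0.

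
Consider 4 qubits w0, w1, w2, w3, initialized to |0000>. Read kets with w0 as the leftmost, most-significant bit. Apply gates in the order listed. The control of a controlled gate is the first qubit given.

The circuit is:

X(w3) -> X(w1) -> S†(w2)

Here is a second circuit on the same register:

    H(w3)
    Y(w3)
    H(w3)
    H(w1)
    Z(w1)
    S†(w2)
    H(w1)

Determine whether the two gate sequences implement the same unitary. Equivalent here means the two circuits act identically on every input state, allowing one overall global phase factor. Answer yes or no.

No, they are not equivalent — no single phase factor reconciles the two unitaries.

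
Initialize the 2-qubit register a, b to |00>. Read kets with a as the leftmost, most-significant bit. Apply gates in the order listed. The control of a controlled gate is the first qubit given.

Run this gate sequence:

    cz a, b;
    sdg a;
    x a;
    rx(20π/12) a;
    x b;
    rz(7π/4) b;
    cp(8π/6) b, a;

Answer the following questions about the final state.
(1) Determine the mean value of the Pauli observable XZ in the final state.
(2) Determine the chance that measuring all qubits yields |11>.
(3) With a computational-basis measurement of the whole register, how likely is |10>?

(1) In the final state, XZ has expectation 3/4.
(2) Outcome |11> occurs with probability 3/4.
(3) A full measurement returns |10> with probability 0.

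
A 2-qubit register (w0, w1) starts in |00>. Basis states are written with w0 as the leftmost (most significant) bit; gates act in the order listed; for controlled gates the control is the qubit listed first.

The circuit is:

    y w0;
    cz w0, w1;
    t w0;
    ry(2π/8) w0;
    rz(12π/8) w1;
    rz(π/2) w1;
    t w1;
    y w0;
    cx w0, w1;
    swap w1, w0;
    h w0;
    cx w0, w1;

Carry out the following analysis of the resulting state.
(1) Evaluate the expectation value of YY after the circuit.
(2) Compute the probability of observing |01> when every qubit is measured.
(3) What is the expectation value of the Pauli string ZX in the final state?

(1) The observable YY averages to -1.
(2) A full measurement returns |01> with probability 1/4 - sqrt(2)/8.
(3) The expectation value of ZX is sqrt(2)/2.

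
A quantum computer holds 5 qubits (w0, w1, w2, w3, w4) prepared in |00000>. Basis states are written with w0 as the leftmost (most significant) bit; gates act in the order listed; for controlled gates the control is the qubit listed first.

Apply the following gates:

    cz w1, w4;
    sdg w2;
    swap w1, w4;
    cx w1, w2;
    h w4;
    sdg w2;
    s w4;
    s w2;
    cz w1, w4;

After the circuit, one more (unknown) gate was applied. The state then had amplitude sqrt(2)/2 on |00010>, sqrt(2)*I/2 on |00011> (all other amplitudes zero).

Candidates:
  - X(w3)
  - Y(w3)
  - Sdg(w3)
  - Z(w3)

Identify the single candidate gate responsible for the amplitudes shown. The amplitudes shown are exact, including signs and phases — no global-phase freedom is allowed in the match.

The applied gate was X(w3).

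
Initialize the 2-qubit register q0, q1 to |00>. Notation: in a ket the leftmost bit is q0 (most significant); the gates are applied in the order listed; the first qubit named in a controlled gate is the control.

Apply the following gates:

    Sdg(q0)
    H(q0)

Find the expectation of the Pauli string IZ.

The observable IZ averages to 1.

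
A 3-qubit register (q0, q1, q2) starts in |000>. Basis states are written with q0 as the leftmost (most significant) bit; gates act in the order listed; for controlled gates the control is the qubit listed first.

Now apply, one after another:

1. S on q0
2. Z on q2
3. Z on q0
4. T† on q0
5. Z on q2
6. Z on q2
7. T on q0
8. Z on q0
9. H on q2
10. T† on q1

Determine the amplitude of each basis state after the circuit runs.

After the circuit, the state carries amplitude sqrt(2)/2 on |000>, sqrt(2)/2 on |001>, and 0 on every other basis state. Key observation: the block from step 3 through step 8 cancels to the identity and can be dropped.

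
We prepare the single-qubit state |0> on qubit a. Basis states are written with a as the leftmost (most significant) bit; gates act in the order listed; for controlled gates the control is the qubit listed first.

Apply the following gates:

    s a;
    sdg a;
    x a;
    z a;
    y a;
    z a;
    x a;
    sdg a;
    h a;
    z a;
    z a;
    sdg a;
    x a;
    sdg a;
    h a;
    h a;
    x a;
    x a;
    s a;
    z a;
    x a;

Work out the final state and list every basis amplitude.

After the circuit, the state carries amplitude -sqrt(2)/2 on |0>, sqrt(2)*I/2 on |1>.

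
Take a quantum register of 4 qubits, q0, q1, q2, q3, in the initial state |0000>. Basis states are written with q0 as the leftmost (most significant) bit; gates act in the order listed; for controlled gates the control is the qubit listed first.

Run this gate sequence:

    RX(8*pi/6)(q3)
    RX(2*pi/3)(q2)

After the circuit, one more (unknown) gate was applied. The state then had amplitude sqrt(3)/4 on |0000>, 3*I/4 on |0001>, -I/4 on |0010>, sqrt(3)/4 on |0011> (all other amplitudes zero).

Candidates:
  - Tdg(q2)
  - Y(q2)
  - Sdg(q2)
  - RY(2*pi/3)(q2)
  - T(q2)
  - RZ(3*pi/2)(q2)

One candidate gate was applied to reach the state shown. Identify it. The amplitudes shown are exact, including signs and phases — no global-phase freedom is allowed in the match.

The applied gate was Y(q2).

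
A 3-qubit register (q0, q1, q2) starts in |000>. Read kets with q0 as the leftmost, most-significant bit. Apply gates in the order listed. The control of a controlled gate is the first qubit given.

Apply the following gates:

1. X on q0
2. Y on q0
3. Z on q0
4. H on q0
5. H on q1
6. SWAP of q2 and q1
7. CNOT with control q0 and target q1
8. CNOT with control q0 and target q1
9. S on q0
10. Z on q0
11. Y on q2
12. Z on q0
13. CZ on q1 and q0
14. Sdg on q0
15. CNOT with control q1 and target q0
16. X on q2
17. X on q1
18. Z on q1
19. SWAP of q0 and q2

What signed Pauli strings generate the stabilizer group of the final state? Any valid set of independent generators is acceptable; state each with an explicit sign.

The stabilizer group can be generated by -XII, +IIX, -IZI, among other valid generating sets. Key observation: steps 7-8 multiply out to the identity, so the circuit reduces to the remaining gates.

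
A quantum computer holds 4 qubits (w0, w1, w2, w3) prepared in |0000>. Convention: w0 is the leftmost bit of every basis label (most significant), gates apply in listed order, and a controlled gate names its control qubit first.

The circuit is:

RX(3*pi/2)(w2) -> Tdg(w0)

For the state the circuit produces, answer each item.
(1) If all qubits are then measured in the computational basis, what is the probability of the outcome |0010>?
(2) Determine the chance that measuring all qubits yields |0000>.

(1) A full measurement returns |0010> with probability 1/2.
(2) The probability of measuring |0000> is 1/2.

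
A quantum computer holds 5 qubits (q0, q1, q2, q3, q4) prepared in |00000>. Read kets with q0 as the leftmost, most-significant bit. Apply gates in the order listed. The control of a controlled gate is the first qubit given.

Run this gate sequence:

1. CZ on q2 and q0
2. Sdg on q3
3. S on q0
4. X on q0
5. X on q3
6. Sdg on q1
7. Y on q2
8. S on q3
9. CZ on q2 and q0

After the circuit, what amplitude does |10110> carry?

|10110> carries amplitude 1 in the final state.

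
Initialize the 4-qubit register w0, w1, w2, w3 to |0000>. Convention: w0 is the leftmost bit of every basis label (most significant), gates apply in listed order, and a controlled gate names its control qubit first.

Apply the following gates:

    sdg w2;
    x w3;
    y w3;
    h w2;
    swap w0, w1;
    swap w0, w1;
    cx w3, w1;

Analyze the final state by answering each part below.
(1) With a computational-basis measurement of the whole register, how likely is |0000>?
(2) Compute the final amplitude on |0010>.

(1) The probability of measuring |0000> is 1/2. Key observation: the block from step 5 through step 6 cancels to the identity and can be dropped.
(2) The final state's coefficient on |0010> equals -sqrt(2)*I/2.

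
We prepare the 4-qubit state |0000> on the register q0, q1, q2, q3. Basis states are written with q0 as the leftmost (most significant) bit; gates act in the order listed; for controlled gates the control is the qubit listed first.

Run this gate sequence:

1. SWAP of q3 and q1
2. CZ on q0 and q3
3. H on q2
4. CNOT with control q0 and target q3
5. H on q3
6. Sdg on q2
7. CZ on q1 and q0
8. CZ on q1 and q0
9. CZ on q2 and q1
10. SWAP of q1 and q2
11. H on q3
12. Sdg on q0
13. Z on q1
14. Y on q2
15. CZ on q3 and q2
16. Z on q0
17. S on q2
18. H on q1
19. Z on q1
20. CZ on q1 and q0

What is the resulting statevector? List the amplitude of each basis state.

The resulting statevector has amplitude -1/2 - I/2 on |0010>, 1/2 - I/2 on |0110>, and 0 on every other basis state.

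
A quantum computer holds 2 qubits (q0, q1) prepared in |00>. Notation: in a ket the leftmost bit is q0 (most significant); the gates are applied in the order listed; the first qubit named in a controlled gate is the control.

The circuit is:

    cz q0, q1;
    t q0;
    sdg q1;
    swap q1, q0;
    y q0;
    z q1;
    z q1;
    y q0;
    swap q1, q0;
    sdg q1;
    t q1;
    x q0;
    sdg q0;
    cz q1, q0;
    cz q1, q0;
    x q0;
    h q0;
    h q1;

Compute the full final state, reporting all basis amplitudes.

After the circuit, the state carries amplitude -I/2 on |00>, -I/2 on |01>, -I/2 on |10>, -I/2 on |11>.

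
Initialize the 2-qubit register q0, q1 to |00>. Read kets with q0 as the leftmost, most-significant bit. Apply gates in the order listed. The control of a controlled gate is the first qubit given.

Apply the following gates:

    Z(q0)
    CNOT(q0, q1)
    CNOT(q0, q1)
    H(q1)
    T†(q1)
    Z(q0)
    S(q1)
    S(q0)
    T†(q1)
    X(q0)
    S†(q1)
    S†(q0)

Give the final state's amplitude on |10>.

|10> carries amplitude -sqrt(2)*I/2 in the final state.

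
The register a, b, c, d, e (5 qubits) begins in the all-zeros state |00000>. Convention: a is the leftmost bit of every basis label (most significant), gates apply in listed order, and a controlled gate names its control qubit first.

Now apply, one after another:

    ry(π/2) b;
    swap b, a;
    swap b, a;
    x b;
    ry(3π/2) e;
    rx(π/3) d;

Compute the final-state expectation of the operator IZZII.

The observable IZZII averages to 0. Key observation: gates 2-3 undo each other exactly, leaving only the rest of the circuit to track.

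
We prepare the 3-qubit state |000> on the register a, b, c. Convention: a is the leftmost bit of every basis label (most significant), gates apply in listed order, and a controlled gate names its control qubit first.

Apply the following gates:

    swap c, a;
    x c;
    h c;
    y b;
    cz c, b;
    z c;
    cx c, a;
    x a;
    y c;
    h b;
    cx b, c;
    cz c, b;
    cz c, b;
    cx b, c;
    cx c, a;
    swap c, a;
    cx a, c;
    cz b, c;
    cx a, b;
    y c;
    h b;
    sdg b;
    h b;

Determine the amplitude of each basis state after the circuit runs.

After the circuit, the state carries amplitude 0 on |000>, -1/2 on |001>, 0 on |010>, 1/2 on |011>, I/2 on |100>, 0 on |101>, I/2 on |110>, 0 on |111>.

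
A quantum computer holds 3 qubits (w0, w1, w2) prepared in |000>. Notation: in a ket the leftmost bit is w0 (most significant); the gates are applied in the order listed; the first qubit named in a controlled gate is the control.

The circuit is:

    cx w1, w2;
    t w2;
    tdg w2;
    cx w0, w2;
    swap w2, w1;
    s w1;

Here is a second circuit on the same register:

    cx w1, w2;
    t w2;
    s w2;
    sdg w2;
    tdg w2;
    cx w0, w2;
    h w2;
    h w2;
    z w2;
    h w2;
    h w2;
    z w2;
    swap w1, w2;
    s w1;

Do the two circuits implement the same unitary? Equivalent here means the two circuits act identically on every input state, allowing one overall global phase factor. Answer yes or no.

Yes: on every input state the two circuits agree up to one overall phase factor.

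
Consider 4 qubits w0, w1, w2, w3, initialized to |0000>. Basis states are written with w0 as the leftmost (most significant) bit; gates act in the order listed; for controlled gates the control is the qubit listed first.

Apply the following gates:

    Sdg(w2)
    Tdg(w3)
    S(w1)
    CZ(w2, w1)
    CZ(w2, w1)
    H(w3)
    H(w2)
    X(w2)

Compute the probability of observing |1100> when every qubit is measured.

Outcome |1100> occurs with probability 0. Key observation: steps 4-5 multiply out to the identity, so the circuit reduces to the remaining gates.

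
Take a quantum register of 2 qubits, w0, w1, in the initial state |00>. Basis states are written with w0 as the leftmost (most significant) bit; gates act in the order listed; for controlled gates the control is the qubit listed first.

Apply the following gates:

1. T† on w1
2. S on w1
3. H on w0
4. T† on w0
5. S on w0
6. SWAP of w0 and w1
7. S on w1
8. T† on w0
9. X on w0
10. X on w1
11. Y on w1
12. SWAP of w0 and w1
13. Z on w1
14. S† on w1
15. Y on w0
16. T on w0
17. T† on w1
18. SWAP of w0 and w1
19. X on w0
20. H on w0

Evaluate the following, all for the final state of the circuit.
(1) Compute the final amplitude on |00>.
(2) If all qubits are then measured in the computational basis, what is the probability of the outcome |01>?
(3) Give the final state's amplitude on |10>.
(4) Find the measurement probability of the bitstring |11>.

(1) The final state's coefficient on |00> equals -1/2.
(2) Outcome |01> occurs with probability 1/4.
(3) The final state's coefficient on |10> equals -1/2.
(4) Outcome |11> occurs with probability 1/4.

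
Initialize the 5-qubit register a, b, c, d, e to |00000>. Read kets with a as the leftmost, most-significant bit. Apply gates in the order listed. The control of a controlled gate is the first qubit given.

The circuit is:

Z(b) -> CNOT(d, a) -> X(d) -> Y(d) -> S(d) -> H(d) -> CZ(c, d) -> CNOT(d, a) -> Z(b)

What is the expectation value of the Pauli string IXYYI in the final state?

The observable IXYYI averages to 0.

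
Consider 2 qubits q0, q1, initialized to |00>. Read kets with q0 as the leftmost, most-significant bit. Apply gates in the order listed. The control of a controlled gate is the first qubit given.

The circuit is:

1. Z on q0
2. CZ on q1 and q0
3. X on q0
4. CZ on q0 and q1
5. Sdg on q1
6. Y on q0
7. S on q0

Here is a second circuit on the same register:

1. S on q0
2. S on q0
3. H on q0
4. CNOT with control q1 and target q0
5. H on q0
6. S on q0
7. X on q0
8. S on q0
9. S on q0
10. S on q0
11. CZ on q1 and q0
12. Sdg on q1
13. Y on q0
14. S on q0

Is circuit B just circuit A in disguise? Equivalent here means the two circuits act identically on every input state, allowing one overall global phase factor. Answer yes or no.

No: there is an input state on which the two circuits produce genuinely different outputs (not merely differing by a phase).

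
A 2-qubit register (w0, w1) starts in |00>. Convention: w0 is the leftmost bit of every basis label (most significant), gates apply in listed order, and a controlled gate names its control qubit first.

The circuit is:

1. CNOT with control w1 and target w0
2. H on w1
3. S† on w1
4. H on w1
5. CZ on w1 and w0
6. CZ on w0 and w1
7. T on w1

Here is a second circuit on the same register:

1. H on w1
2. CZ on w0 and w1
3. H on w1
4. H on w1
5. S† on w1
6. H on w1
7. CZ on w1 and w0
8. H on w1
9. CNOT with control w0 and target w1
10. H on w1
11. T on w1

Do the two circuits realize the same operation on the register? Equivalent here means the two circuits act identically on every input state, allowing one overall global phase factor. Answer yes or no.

No, they are not equivalent — no single phase factor reconciles the two unitaries.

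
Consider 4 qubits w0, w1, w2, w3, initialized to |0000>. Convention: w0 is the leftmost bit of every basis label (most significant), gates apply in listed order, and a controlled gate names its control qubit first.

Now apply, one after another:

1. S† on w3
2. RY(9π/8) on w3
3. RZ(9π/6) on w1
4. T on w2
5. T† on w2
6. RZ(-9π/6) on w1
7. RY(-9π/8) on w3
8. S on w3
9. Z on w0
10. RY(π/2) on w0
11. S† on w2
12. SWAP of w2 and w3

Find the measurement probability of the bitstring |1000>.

Outcome |1000> occurs with probability 1/2. Key observation: the block from step 1 through step 8 cancels to the identity and can be dropped.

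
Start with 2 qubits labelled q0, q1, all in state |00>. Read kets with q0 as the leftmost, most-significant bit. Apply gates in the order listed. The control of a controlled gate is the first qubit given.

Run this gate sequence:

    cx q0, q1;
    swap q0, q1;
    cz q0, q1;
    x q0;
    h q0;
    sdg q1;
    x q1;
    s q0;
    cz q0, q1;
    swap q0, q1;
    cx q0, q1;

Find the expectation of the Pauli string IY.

In the final state, IY has expectation -1.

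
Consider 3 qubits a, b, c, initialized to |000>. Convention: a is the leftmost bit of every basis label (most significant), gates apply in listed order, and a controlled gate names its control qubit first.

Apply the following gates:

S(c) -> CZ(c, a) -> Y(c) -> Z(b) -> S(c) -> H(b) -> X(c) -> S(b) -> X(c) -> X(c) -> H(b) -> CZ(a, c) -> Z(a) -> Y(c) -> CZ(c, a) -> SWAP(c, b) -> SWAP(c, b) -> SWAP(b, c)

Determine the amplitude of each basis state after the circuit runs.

The resulting statevector has amplitude 1/2 - I/2 on |010>, -1/2 - I/2 on |011>, and 0 on every other basis state. Key observation: gates 16-17 undo each other exactly, leaving only the rest of the circuit to track.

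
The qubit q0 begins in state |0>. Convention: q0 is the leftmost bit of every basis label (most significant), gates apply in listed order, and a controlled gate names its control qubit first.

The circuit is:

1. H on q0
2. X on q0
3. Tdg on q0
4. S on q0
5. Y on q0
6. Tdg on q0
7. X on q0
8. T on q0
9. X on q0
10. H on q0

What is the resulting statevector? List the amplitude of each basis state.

The resulting statevector has amplitude 1/2 + exp(I*pi/4)/2 on |0>, 1/2 - exp(I*pi/4)/2 on |1>.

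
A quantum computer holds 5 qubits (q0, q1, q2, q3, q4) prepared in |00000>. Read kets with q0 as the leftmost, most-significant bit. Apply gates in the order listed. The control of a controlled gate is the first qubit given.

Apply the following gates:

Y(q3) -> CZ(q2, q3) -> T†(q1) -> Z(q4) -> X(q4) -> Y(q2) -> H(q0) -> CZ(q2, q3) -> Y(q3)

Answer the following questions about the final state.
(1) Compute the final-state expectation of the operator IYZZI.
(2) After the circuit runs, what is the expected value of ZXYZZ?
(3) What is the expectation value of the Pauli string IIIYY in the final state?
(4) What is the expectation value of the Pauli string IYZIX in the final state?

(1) The expectation value of IYZZI is 0.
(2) The expectation value of ZXYZZ is 0.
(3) The observable IIIYY averages to 0.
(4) The observable IYZIX averages to 0.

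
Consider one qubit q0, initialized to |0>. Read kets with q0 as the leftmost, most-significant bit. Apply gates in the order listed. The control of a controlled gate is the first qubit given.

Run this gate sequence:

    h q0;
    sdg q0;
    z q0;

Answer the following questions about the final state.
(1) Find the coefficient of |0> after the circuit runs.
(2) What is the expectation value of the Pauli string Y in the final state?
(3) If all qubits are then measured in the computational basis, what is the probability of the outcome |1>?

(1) The final state's coefficient on |0> equals sqrt(2)/2.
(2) The observable Y averages to 1.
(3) A full measurement returns |1> with probability 1/2.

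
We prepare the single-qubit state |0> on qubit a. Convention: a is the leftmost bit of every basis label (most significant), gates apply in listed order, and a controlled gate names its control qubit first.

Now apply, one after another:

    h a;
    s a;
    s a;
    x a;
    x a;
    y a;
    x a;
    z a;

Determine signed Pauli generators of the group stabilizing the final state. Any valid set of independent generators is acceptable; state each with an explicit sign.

The final state is stabilized by the group generated by -X; other independent generating sets are equally valid.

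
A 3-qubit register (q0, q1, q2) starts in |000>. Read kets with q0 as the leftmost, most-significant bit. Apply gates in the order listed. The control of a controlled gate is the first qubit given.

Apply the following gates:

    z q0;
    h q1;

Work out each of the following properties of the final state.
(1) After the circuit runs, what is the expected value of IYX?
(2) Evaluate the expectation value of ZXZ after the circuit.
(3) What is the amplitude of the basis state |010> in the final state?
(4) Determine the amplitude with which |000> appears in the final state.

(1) The expectation value of IYX is 0.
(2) The expectation value of ZXZ is 1.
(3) |010> carries amplitude sqrt(2)/2 in the final state.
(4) The amplitude on |000> is sqrt(2)/2.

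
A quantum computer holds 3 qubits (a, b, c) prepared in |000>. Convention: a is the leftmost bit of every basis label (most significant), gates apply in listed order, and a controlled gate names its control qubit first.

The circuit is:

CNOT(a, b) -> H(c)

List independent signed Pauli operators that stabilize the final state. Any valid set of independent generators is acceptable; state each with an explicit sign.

The stabilizer group can be generated by +IIX, +ZII, +IZI, among other valid generating sets.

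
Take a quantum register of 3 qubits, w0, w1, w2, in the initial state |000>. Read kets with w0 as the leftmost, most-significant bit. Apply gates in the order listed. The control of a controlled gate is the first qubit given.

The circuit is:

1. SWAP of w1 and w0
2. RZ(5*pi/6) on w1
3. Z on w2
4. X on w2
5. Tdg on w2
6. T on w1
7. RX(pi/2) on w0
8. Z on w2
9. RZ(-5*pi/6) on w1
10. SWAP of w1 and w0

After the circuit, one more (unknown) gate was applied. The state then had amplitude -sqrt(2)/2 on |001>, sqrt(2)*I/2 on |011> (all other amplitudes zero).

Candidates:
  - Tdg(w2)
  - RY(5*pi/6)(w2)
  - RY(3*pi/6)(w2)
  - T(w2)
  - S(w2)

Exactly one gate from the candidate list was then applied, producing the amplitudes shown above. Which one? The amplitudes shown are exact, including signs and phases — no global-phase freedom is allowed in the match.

The unique candidate consistent with the amplitudes is T(w2).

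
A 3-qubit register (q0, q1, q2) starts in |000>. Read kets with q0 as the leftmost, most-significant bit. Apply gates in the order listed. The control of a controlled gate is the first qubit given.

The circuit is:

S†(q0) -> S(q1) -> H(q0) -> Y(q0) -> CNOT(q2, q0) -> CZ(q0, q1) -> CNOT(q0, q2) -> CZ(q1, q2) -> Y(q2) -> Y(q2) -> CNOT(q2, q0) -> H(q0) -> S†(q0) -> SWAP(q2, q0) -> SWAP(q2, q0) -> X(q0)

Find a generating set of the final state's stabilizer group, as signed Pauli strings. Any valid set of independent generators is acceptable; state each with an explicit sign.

One valid set of independent stabilizer generators is +YII, -IIX, +IZI (any independent generating set of the same group is equally correct).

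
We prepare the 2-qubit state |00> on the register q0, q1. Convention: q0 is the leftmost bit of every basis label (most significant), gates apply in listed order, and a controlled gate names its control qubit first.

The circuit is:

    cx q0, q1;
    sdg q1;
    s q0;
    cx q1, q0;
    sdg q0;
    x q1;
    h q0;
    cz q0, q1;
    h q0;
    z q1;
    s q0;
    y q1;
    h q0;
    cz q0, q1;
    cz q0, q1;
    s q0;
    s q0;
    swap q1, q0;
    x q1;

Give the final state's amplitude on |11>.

The final state's coefficient on |11> equals 0.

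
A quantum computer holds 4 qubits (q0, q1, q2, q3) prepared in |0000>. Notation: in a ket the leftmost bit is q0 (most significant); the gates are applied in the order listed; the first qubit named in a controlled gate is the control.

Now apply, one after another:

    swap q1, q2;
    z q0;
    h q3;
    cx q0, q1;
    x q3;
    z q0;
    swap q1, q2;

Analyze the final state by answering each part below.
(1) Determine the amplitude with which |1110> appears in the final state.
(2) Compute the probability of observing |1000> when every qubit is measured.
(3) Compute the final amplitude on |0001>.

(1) The final state's coefficient on |1110> equals 0.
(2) A full measurement returns |1000> with probability 0.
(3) The amplitude on |0001> is sqrt(2)/2.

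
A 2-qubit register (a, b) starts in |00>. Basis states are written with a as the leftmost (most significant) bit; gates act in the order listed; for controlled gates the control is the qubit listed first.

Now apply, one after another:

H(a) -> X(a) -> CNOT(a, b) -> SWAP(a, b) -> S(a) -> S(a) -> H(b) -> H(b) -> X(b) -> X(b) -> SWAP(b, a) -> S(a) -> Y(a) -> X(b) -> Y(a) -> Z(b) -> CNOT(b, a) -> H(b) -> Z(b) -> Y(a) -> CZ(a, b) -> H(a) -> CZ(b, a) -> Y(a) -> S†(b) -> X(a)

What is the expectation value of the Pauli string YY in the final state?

The expectation value of YY is 1. Key observation: steps 7-8 multiply out to the identity, so the circuit reduces to the remaining gates.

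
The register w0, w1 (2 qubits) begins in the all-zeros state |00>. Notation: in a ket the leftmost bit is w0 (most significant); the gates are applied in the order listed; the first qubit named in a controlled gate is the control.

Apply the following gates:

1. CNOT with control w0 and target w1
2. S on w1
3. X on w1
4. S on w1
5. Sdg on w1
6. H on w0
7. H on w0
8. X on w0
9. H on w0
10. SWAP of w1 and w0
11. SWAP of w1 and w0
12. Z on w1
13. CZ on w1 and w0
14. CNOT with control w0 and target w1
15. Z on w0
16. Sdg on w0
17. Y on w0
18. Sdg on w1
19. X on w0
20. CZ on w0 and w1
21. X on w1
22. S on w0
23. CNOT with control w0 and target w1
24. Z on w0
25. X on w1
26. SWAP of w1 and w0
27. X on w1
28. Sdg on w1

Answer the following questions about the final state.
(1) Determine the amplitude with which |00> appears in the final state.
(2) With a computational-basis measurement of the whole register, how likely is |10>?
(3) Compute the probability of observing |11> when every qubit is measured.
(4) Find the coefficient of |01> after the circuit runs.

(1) |00> carries amplitude 0 in the final state. Key observation: gates 4-5 undo each other exactly, leaving only the rest of the circuit to track.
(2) A full measurement returns |10> with probability 1/2.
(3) The probability of measuring |11> is 1/2.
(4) The final state's coefficient on |01> equals 0.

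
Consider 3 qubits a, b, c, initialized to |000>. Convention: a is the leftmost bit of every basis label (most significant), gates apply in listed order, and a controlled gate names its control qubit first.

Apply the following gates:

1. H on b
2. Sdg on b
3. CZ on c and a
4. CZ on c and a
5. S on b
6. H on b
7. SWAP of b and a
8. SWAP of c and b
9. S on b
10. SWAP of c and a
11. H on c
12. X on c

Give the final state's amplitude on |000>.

The final state's coefficient on |000> equals sqrt(2)/2. Key observation: steps 1-6 multiply out to the identity, so the circuit reduces to the remaining gates.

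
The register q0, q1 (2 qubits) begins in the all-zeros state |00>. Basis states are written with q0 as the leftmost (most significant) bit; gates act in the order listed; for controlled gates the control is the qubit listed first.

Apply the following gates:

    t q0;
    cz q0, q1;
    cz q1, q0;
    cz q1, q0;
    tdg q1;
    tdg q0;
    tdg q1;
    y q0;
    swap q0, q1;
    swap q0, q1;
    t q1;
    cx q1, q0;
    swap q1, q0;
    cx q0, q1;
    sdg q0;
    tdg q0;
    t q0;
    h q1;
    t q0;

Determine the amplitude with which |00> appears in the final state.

|00> carries amplitude sqrt(2)*I/2 in the final state.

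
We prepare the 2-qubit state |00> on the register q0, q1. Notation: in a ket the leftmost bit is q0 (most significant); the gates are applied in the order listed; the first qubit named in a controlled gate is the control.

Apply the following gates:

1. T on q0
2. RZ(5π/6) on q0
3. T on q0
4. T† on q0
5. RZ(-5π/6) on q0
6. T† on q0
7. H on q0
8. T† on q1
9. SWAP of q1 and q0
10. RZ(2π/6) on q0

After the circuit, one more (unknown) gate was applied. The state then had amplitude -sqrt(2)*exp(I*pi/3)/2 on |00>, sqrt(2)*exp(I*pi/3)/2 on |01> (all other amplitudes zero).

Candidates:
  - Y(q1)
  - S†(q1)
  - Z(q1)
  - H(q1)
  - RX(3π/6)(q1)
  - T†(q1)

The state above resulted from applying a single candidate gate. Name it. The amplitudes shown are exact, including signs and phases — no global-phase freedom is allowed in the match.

The applied gate was Y(q1).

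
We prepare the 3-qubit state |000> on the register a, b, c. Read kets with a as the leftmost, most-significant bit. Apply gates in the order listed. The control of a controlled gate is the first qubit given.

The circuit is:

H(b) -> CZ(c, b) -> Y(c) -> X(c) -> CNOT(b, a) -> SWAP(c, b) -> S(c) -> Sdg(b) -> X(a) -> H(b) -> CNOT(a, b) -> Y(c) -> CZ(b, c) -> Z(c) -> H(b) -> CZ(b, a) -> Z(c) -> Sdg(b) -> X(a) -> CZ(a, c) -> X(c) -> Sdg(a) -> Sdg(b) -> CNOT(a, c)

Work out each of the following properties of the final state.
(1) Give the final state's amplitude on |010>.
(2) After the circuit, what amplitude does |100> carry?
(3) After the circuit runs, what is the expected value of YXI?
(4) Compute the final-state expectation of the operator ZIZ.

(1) The final state's coefficient on |010> equals -sqrt(2)/2.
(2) The amplitude on |100> is sqrt(2)/2.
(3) The expectation value of YXI is 0.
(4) The expectation value of ZIZ is 0.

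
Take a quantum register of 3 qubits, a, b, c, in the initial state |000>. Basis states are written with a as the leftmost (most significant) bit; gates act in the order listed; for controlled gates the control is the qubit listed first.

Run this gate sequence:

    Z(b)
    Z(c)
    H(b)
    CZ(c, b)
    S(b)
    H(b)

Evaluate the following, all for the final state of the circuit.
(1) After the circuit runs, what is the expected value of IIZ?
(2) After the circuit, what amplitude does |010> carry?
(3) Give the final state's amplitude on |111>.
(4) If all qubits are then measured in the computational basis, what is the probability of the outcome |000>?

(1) In the final state, IIZ has expectation 1.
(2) The final state's coefficient on |010> equals 1/2 - I/2.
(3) The final state's coefficient on |111> equals 0.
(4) A full measurement returns |000> with probability 1/2.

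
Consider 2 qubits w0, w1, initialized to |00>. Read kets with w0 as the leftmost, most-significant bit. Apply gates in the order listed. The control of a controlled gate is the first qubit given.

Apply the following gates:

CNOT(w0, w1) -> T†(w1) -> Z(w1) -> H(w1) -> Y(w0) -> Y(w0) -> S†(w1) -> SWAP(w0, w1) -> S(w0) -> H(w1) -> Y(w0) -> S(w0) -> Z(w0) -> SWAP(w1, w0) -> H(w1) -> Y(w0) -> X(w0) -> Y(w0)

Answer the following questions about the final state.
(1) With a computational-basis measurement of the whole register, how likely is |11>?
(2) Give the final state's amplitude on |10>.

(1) The probability of measuring |11> is 1/4.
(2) The final state's coefficient on |10> equals sqrt(2)*(-1 + I)/4.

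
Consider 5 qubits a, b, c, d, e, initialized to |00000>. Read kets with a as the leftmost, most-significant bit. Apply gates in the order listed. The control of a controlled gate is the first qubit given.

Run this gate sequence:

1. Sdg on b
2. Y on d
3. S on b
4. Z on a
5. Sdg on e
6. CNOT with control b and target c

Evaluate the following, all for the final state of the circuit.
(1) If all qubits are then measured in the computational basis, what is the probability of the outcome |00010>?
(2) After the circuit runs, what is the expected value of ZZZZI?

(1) The probability of measuring |00010> is 1.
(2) In the final state, ZZZZI has expectation -1.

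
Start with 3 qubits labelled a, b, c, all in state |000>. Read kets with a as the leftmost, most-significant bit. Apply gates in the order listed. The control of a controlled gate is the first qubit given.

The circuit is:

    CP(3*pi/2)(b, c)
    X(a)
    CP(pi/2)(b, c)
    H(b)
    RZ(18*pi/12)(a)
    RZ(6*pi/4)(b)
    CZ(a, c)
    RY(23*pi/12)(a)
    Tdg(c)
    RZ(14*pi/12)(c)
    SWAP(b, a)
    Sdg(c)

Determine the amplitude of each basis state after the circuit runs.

The resulting statevector has amplitude (-sqrt(12 - 6*sqrt(2))/8 + sqrt(2*sqrt(2) + 4)/8)*exp(5*I*pi/12) on |000>, 0 on |001>, (sqrt(4 - 2*sqrt(2))/8 + sqrt(6*sqrt(2) + 12)/8)*exp(5*I*pi/12) on |010>, 0 on |011>, (-sqrt(2*sqrt(2) + 4)/8 + sqrt(12 - 6*sqrt(2))/8)*exp(11*I*pi/12) on |100>, 0 on |101>, (-sqrt(6*sqrt(2) + 12)/8 - sqrt(4 - 2*sqrt(2))/8)*exp(11*I*pi/12) on |110>, 0 on |111>.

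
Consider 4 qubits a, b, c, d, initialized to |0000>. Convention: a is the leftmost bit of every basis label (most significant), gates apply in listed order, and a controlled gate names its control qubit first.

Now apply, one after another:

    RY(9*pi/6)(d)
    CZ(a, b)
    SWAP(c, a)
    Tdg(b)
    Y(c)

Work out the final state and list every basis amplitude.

The final amplitudes are -sqrt(2)*I/2 on |0010>, sqrt(2)*I/2 on |0011>, and 0 on every other basis state.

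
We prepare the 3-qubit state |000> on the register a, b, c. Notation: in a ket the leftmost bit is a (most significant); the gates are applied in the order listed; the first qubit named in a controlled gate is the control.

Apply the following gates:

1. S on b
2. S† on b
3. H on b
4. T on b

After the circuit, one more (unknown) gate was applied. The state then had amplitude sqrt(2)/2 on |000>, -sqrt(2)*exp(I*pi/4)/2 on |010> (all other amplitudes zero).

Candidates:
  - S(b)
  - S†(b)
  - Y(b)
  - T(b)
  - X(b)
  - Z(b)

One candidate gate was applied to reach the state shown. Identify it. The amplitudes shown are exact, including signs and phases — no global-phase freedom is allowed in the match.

The unique candidate consistent with the amplitudes is Z(b). Key observation: gates 1-2 undo each other exactly, leaving only the rest of the circuit to track.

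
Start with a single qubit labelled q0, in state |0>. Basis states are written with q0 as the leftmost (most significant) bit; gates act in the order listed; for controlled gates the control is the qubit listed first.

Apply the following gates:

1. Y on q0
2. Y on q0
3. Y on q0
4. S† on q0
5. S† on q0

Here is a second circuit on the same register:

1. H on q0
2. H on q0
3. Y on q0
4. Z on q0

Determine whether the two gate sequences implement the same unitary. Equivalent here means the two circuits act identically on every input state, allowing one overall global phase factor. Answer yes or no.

Yes: on every input state the two circuits agree up to one overall phase factor.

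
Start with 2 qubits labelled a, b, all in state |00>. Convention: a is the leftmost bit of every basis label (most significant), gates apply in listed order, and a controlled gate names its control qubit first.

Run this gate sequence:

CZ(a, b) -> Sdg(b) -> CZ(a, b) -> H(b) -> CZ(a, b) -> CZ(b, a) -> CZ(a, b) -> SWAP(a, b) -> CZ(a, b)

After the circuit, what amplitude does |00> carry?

The final state's coefficient on |00> equals sqrt(2)/2.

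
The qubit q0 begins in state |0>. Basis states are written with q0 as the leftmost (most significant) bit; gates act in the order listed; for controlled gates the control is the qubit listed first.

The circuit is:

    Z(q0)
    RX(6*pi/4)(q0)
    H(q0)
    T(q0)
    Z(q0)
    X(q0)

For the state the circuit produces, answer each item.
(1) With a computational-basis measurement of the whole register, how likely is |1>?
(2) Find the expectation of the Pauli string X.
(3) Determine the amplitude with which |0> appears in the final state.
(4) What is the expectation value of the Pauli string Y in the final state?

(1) A full measurement returns |1> with probability 1/2.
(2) The observable X averages to -sqrt(2)/2.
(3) The final state's coefficient on |0> equals sqrt(2)/2.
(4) The expectation value of Y is -sqrt(2)/2.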